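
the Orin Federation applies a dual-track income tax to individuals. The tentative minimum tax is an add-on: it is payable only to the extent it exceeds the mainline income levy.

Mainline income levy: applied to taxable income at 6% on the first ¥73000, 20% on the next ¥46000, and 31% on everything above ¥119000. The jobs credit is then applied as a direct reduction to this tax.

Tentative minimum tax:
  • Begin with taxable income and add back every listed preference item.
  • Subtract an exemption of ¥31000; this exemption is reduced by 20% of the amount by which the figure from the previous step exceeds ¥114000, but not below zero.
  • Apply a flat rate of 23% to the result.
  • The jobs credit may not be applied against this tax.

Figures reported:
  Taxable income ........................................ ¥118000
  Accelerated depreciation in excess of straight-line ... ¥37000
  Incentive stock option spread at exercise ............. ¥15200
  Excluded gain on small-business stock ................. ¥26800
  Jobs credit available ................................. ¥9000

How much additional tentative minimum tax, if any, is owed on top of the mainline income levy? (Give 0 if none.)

¥37618

Tentative minimum tax:
  Adjusted income: ¥118000 + ¥37000 + ¥15200 + ¥26800 = ¥197000
  Exemption: ¥31000 − 20% × (¥197000 − ¥114000) = ¥31000 − ¥16600 = ¥14400
  Base: ¥197000 − ¥14400 = ¥182600
  ¥182600 × 23% = ¥41998

Mainline income levy:
  ¥73000 × 6% = ¥4380
  ¥45000 × 20% = ¥9000
  → ¥13380
  Less jobs credit ¥9000 → ¥4380

Excess of tentative minimum tax over mainline income levy: ¥41998 − ¥4380 = ¥37618.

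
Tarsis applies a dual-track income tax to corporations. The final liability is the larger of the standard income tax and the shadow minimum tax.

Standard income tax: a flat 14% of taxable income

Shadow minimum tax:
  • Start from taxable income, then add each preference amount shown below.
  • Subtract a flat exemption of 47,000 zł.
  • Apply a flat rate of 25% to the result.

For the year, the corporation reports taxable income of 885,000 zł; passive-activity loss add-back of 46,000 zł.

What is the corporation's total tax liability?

221,000 zł

Standard income tax:
  885,000 zł × 14% = 123,900 zł

Shadow minimum tax:
  Adjusted income: 885,000 zł + 46,000 zł = 931,000 zł
  Less exemption 47,000 zł → base 884,000 zł
  884,000 zł × 25% = 221,000 zł

221,000 zł > 123,900 zł, so the shadow minimum tax is the binding amount.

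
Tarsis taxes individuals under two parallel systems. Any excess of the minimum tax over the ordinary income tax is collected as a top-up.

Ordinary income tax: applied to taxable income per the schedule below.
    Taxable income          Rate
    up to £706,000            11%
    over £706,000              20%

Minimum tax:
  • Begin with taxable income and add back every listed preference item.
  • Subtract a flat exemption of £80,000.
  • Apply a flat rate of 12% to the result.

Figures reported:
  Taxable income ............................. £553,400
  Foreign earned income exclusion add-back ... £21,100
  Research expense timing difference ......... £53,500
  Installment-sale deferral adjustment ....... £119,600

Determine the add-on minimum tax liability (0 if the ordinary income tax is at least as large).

£19,238

Ordinary income tax:
  £553,400 × 11% = £60,874

Minimum tax:
  Adjusted income: £553,400 + £21,100 + £53,500 + £119,600 = £747,600
  Less exemption £80,000 → base £667,600
  £667,600 × 12% = £80,112

Excess of minimum tax over ordinary income tax: £80,112 − £60,874 = £19,238.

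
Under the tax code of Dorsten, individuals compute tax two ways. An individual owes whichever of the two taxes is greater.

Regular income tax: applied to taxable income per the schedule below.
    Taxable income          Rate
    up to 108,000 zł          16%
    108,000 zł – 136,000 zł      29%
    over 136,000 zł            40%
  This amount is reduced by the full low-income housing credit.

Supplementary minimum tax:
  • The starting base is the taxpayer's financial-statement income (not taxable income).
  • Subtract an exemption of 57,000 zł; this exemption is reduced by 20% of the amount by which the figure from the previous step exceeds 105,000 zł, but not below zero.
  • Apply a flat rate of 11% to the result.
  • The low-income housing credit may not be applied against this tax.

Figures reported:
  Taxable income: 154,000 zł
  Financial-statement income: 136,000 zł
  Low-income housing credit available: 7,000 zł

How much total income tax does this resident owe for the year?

25,600 zł

Regular income tax:
  108,000 zł × 16% = 17,280 zł
  28,000 zł × 29% = 8,120 zł
  18,000 zł × 40% = 7,200 zł
  → 32,600 zł
  Less low-income housing credit 7,000 zł → 25,600 zł

Supplementary minimum tax:
  Base (financial-statement income): 136,000 zł
  Exemption: 57,000 zł − 20% × (136,000 zł − 105,000 zł) = 57,000 zł − 6,200 zł = 50,800 zł
  Base: 136,000 zł − 50,800 zł = 85,200 zł
  85,200 zł × 11% = 9,372 zł

25,600 zł > 9,372 zł, so the regular income tax governs.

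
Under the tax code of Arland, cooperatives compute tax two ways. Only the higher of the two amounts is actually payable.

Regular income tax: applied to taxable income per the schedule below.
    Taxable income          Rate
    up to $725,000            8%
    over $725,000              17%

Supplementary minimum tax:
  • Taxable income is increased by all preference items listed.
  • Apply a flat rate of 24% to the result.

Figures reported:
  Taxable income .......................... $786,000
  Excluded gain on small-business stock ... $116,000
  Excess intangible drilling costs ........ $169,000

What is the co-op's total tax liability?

$257,040

Regular income tax:
  $725,000 × 8% = $58,000
  $61,000 × 17% = $10,370
  → $68,370

Supplementary minimum tax:
  Adjusted income: $786,000 + $116,000 + $169,000 = $1,071,000
  $1,071,000 × 24% = $257,040

$257,040 > $68,370, so the supplementary minimum tax is the binding amount.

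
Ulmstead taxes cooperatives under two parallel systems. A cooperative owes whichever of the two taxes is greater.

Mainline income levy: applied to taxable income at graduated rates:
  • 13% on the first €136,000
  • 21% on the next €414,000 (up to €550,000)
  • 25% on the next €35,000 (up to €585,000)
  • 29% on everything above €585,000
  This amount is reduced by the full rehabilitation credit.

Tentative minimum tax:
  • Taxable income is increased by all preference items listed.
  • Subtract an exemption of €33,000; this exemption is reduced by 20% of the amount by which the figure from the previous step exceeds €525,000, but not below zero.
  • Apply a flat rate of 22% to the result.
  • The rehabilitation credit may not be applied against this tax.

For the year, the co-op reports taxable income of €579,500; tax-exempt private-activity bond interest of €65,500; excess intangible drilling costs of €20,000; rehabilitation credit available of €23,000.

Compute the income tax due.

€145,200

Tentative minimum tax:
  Adjusted income: €579,500 + €65,500 + €20,000 = €665,000
  Exemption: €33,000 − 20% × (€665,000 − €525,000) = €33,000 − €28,000 = €5,000
  Base: €665,000 − €5,000 = €660,000
  €660,000 × 22% = €145,200

Mainline income levy:
  €136,000 × 13% = €17,680
  €414,000 × 21% = €86,940
  €29,500 × 25% = €7,375
  → €111,995
  Less rehabilitation credit €23,000 → €88,995

€145,200 > €88,995, so the tentative minimum tax is the binding amount.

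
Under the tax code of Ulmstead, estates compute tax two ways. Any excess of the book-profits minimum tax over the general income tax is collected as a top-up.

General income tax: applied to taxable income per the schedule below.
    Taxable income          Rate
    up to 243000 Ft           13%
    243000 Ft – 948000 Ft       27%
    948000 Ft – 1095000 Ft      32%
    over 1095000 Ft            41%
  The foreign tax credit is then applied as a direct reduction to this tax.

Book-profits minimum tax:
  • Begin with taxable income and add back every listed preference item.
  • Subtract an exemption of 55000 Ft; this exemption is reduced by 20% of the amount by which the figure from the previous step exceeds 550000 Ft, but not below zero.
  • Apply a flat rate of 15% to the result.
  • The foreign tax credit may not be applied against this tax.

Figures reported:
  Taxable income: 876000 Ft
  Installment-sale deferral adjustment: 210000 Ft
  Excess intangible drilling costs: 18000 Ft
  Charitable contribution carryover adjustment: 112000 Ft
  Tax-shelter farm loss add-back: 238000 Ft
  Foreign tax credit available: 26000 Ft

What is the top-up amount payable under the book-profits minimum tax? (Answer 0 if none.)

41600 Ft

General income tax:
  243000 Ft × 13% = 31590 Ft
  633000 Ft × 27% = 170910 Ft
  → 202500 Ft
  Less foreign tax credit 26000 Ft → 176500 Ft

Book-profits minimum tax:
  Adjusted income: 876000 Ft + 210000 Ft + 18000 Ft + 112000 Ft + 238000 Ft = 1454000 Ft
  Exemption: 20% × (1454000 Ft − 550000 Ft) = 180800 Ft ≥ 55000 Ft, so the exemption is fully phased out
  Base: 1454000 Ft − 0 Ft = 1454000 Ft
  1454000 Ft × 15% = 218100 Ft

Excess of book-profits minimum tax over general income tax: 218100 Ft − 176500 Ft = 41600 Ft.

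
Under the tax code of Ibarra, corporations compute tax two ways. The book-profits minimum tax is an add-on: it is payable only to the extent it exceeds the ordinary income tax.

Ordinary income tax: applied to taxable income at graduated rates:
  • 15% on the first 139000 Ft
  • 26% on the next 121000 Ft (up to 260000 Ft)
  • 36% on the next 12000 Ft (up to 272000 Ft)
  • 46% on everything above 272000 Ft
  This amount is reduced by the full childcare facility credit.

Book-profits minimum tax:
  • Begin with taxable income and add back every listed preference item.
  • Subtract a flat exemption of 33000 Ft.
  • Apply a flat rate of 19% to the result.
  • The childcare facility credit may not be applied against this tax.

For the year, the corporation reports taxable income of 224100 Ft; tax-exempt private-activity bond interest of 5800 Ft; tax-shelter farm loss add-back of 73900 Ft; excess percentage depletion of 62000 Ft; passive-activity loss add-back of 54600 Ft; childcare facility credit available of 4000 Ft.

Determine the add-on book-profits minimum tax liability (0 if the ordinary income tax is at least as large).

34630 Ft

Ordinary income tax:
  139000 Ft × 15% = 20850 Ft
  85100 Ft × 26% = 22126 Ft
  → 42976 Ft
  Less childcare facility credit 4000 Ft → 38976 Ft

Book-profits minimum tax:
  Adjusted income: 224100 Ft + 5800 Ft + 73900 Ft + 62000 Ft + 54600 Ft = 420400 Ft
  Less exemption 33000 Ft → base 387400 Ft
  387400 Ft × 19% = 73606 Ft

Excess of book-profits minimum tax over ordinary income tax: 73606 Ft − 38976 Ft = 34630 Ft.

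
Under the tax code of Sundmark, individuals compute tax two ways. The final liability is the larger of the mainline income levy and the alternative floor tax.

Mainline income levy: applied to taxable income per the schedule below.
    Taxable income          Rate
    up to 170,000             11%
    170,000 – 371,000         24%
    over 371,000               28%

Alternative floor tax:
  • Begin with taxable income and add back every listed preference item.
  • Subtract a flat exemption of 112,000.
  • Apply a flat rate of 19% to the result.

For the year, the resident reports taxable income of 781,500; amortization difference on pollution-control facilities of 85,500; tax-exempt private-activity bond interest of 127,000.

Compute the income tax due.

Alternative floor tax:
  Adjusted income: 781,500 + 85,500 + 127,000 = 994,000
  Less exemption 112,000 → base 882,000
  882,000 × 19% = 167,580

Mainline income levy:
  170,000 × 11% = 18,700
  201,000 × 24% = 48,240
  410,500 × 28% = 114,940
  → 181,880

181,880 > 167,580, so the mainline income levy governs.

181,880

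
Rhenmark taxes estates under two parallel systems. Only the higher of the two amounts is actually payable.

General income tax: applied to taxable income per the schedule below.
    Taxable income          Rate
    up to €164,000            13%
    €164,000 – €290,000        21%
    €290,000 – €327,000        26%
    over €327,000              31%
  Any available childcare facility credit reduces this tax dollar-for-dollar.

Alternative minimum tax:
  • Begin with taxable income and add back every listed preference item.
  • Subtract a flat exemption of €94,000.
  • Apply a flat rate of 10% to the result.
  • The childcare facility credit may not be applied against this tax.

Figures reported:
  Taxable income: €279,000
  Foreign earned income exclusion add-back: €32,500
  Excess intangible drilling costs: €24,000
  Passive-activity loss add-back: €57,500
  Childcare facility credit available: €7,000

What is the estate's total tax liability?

€38,470

Alternative minimum tax:
  Adjusted income: €279,000 + €32,500 + €24,000 + €57,500 = €393,000
  Less exemption €94,000 → base €299,000
  €299,000 × 10% = €29,900

General income tax:
  €164,000 × 13% = €21,320
  €115,000 × 21% = €24,150
  → €45,470
  Less childcare facility credit €7,000 → €38,470

€38,470 > €29,900, so the general income tax governs.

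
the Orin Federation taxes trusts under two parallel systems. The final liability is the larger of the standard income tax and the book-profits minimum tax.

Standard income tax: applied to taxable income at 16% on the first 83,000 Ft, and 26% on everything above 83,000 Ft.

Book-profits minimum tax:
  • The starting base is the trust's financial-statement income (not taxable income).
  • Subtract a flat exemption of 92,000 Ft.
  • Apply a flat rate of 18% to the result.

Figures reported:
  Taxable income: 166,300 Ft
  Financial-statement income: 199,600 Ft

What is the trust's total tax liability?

34,938 Ft

Standard income tax:
  83,000 Ft × 16% = 13,280 Ft
  83,300 Ft × 26% = 21,658 Ft
  → 34,938 Ft

Book-profits minimum tax:
  Base (financial-statement income): 199,600 Ft
  Less exemption 92,000 Ft → base 107,600 Ft
  107,600 Ft × 18% = 19,368 Ft

34,938 Ft > 19,368 Ft, so the standard income tax governs.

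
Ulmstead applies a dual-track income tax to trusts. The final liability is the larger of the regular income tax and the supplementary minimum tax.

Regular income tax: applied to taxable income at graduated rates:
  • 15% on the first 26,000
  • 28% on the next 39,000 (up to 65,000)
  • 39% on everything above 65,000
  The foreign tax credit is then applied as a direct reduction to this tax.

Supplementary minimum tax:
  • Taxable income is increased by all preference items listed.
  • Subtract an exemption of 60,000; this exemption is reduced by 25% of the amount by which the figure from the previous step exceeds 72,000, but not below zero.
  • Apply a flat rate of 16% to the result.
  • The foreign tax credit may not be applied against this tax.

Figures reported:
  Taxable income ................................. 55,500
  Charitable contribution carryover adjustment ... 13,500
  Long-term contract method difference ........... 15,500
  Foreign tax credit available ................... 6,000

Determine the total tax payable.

6,160

Regular income tax:
  26,000 × 15% = 3,900
  29,500 × 28% = 8,260
  → 12,160
  Less foreign tax credit 6,000 → 6,160

Supplementary minimum tax:
  Adjusted income: 55,500 + 13,500 + 15,500 = 84,500
  Exemption: 60,000 − 25% × (84,500 − 72,000) = 60,000 − 3,125 = 56,875
  Base: 84,500 − 56,875 = 27,625
  27,625 × 16% = 4,420

6,160 > 4,420, so the regular income tax governs.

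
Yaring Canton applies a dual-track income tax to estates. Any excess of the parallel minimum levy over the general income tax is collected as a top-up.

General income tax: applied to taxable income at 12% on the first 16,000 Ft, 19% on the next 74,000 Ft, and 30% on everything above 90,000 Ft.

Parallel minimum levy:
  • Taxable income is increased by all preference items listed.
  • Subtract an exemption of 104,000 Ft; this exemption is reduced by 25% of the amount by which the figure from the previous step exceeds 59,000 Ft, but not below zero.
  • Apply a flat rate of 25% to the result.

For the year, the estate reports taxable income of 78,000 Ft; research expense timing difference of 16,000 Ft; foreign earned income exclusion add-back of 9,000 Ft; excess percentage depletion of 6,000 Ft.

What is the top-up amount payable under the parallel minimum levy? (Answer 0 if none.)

Parallel minimum levy:
  Adjusted income: 78,000 Ft + 16,000 Ft + 9,000 Ft + 6,000 Ft = 109,000 Ft
  Exemption: 104,000 Ft − 25% × (109,000 Ft − 59,000 Ft) = 104,000 Ft − 12,500 Ft = 91,500 Ft
  Base: 109,000 Ft − 91,500 Ft = 17,500 Ft
  17,500 Ft × 25% = 4,375 Ft

General income tax:
  16,000 Ft × 12% = 1,920 Ft
  62,000 Ft × 19% = 11,780 Ft
  → 13,700 Ft

4,375 Ft ≤ 13,700 Ft, so no add-on is due.

0 Ft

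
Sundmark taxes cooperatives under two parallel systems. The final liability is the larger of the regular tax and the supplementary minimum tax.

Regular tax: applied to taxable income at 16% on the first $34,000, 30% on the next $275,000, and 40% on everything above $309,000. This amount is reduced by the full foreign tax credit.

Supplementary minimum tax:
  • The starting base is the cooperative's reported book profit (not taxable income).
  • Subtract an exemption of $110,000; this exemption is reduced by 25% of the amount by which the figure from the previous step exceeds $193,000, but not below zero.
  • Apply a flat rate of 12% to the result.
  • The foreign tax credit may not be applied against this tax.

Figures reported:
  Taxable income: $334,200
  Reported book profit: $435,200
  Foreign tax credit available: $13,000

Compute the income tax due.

$85,020

Regular tax:
  $34,000 × 16% = $5,440
  $275,000 × 30% = $82,500
  $25,200 × 40% = $10,080
  → $98,020
  Less foreign tax credit $13,000 → $85,020

Supplementary minimum tax:
  Base (reported book profit): $435,200
  Exemption: $110,000 − 25% × ($435,200 − $193,000) = $110,000 − $60,550 = $49,450
  Base: $435,200 − $49,450 = $385,750
  $385,750 × 12% = $46,290

$85,020 > $46,290, so the regular tax governs.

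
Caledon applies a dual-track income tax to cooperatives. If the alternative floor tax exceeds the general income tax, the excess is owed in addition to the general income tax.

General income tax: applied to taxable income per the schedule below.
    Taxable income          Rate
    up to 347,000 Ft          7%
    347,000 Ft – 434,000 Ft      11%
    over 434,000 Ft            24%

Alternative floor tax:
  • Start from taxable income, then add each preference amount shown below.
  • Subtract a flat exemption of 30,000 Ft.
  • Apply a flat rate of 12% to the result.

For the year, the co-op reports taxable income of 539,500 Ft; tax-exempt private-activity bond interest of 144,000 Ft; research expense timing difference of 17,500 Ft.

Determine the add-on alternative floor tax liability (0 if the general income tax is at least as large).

21,340 Ft

Alternative floor tax:
  Adjusted income: 539,500 Ft + 144,000 Ft + 17,500 Ft = 701,000 Ft
  Less exemption 30,000 Ft → base 671,000 Ft
  671,000 Ft × 12% = 80,520 Ft

General income tax:
  347,000 Ft × 7% = 24,290 Ft
  87,000 Ft × 11% = 9,570 Ft
  105,500 Ft × 24% = 25,320 Ft
  → 59,180 Ft

Excess of alternative floor tax over general income tax: 80,520 Ft − 59,180 Ft = 21,340 Ft.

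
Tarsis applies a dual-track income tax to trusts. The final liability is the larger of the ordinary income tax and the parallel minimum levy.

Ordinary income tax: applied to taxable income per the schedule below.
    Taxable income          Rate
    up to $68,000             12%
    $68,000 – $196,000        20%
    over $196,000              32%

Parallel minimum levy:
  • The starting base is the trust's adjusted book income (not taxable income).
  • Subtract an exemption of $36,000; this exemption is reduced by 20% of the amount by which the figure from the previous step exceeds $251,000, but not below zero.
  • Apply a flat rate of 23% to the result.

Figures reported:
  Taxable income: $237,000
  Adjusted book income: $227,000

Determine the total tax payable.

$46,880

Parallel minimum levy:
  Base (adjusted book income): $227,000
  Exemption: $227,000 ≤ $251,000, so full $36,000 applies
  Base: $227,000 − $36,000 = $191,000
  $191,000 × 23% = $43,930

Ordinary income tax:
  $68,000 × 12% = $8,160
  $128,000 × 20% = $25,600
  $41,000 × 32% = $13,120
  → $46,880

$46,880 > $43,930, so the ordinary income tax governs.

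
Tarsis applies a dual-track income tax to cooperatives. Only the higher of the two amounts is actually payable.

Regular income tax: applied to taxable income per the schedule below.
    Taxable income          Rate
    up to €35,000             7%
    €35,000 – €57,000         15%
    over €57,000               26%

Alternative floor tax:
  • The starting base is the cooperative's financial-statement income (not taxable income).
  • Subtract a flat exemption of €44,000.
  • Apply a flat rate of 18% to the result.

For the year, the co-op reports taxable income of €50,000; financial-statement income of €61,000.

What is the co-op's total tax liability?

Regular income tax:
  €35,000 × 7% = €2,450
  €15,000 × 15% = €2,250
  → €4,700

Alternative floor tax:
  Base (financial-statement income): €61,000
  Less exemption €44,000 → base €17,000
  €17,000 × 18% = €3,060

€4,700 > €3,060, so the regular income tax governs.

€4,700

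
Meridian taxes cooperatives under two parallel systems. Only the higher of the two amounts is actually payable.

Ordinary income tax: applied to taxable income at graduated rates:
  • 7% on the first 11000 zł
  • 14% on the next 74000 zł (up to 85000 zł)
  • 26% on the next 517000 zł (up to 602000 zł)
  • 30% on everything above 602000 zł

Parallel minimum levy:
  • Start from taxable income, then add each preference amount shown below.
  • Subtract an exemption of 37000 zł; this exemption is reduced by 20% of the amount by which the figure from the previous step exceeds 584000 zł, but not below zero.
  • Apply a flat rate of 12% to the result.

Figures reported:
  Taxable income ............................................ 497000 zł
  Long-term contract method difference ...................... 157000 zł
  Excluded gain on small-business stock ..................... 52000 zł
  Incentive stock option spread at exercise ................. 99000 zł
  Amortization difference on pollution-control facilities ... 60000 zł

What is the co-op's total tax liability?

Ordinary income tax:
  11000 zł × 7% = 770 zł
  74000 zł × 14% = 10360 zł
  412000 zł × 26% = 107120 zł
  → 118250 zł

Parallel minimum levy:
  Adjusted income: 497000 zł + 157000 zł + 52000 zł + 99000 zł + 60000 zł = 865000 zł
  Exemption: 20% × (865000 zł − 584000 zł) = 56200 zł ≥ 37000 zł, so the exemption is fully phased out
  Base: 865000 zł − 0 zł = 865000 zł
  865000 zł × 12% = 103800 zł

118250 zł > 103800 zł, so the ordinary income tax governs.

118250 zł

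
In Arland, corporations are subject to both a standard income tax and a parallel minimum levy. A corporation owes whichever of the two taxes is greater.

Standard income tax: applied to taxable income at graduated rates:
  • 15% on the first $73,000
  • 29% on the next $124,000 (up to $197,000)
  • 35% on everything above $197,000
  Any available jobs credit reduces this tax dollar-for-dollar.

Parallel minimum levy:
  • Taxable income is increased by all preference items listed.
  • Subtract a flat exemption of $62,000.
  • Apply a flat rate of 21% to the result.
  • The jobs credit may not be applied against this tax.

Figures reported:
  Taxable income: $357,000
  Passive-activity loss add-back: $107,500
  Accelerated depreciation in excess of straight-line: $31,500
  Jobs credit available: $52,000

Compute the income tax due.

$91,140

Standard income tax:
  $73,000 × 15% = $10,950
  $124,000 × 29% = $35,960
  $160,000 × 35% = $56,000
  → $102,910
  Less jobs credit $52,000 → $50,910

Parallel minimum levy:
  Adjusted income: $357,000 + $107,500 + $31,500 = $496,000
  Less exemption $62,000 → base $434,000
  $434,000 × 21% = $91,140

$91,140 > $50,910, so the parallel minimum levy is the binding amount.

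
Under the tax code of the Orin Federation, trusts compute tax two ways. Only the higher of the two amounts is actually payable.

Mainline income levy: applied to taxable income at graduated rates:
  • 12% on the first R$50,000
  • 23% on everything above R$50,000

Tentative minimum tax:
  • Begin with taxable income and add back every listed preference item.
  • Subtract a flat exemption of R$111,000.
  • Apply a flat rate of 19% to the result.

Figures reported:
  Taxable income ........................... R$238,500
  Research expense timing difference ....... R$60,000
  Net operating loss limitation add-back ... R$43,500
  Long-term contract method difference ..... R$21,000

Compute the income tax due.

Mainline income levy:
  R$50,000 × 12% = R$6,000
  R$188,500 × 23% = R$43,355
  → R$49,355

Tentative minimum tax:
  Adjusted income: R$238,500 + R$60,000 + R$43,500 + R$21,000 = R$363,000
  Less exemption R$111,000 → base R$252,000
  R$252,000 × 19% = R$47,880

R$49,355 > R$47,880, so the mainline income levy governs.

R$49,355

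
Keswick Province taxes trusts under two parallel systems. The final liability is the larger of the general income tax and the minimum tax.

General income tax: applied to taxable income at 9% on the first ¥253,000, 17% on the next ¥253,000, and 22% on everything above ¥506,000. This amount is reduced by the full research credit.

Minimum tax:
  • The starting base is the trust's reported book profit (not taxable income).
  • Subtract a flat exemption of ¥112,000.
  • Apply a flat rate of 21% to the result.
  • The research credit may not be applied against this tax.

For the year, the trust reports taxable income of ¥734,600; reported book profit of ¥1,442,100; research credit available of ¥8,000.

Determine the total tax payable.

¥279,321

Minimum tax:
  Base (reported book profit): ¥1,442,100
  Less exemption ¥112,000 → base ¥1,330,100
  ¥1,330,100 × 21% = ¥279,321

General income tax:
  ¥253,000 × 9% = ¥22,770
  ¥253,000 × 17% = ¥43,010
  ¥228,600 × 22% = ¥50,292
  → ¥116,072
  Less research credit ¥8,000 → ¥108,072

¥279,321 > ¥108,072, so the minimum tax is the binding amount.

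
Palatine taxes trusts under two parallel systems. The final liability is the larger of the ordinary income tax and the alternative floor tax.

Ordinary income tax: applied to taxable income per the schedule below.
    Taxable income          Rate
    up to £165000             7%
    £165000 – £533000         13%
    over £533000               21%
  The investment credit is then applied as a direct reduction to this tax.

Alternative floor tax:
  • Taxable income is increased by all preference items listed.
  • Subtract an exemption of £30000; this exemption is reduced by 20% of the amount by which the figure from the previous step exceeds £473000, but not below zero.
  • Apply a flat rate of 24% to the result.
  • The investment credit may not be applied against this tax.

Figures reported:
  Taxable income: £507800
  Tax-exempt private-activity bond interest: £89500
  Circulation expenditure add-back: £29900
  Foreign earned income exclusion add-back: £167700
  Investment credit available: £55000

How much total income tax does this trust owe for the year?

Alternative floor tax:
  Adjusted income: £507800 + £89500 + £29900 + £167700 = £794900
  Exemption: 20% × (£794900 − £473000) = £64380 ≥ £30000, so the exemption is fully phased out
  Base: £794900 − £0 = £794900
  £794900 × 24% = £190776

Ordinary income tax:
  £165000 × 7% = £11550
  £342800 × 13% = £44564
  → £56114
  Less investment credit £55000 → £1114

£190776 > £1114, so the alternative floor tax is the binding amount.

£190776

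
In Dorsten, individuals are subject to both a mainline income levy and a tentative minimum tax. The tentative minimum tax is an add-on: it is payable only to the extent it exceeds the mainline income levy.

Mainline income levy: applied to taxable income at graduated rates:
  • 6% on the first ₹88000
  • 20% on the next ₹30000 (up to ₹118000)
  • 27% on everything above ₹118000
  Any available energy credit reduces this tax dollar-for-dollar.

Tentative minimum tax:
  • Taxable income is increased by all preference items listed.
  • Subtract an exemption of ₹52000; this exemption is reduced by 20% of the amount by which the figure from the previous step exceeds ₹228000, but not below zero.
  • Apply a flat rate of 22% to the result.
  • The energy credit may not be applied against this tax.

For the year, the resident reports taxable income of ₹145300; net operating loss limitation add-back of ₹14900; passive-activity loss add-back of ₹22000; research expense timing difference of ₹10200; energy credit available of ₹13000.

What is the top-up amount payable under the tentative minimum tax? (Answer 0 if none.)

Tentative minimum tax:
  Adjusted income: ₹145300 + ₹14900 + ₹22000 + ₹10200 = ₹192400
  Exemption: ₹192400 ≤ ₹228000, so full ₹52000 applies
  Base: ₹192400 − ₹52000 = ₹140400
  ₹140400 × 22% = ₹30888

Mainline income levy:
  ₹88000 × 6% = ₹5280
  ₹30000 × 20% = ₹6000
  ₹27300 × 27% = ₹7371
  → ₹18651
  Less energy credit ₹13000 → ₹5651

Excess of tentative minimum tax over mainline income levy: ₹30888 − ₹5651 = ₹25237.

₹25237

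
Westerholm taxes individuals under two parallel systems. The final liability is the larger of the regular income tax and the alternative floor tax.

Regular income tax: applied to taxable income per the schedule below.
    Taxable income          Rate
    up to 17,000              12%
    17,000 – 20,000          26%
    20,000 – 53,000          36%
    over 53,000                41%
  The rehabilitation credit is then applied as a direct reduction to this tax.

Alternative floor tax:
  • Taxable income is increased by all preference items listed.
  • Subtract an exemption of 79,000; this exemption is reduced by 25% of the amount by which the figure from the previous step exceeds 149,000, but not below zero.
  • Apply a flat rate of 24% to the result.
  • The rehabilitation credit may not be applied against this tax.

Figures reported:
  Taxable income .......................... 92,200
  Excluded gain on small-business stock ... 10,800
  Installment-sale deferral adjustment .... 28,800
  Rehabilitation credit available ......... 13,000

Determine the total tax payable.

17,772

Regular income tax:
  17,000 × 12% = 2,040
  3,000 × 26% = 780
  33,000 × 36% = 11,880
  39,200 × 41% = 16,072
  → 30,772
  Less rehabilitation credit 13,000 → 17,772

Alternative floor tax:
  Adjusted income: 92,200 + 10,800 + 28,800 = 131,800
  Exemption: 131,800 ≤ 149,000, so full 79,000 applies
  Base: 131,800 − 79,000 = 52,800
  52,800 × 24% = 12,672

17,772 > 12,672, so the regular income tax governs.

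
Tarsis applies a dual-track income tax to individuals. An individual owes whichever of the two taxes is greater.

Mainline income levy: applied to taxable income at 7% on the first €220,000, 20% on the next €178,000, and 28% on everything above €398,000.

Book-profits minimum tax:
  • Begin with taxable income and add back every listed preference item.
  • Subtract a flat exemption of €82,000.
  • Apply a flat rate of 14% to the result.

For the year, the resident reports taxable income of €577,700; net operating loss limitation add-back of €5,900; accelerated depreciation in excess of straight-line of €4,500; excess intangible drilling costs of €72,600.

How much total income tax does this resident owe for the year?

Book-profits minimum tax:
  Adjusted income: €577,700 + €5,900 + €4,500 + €72,600 = €660,700
  Less exemption €82,000 → base €578,700
  €578,700 × 14% = €81,018

Mainline income levy:
  €220,000 × 7% = €15,400
  €178,000 × 20% = €35,600
  €179,700 × 28% = €50,316
  → €101,316

€101,316 > €81,018, so the mainline income levy governs.

€101,316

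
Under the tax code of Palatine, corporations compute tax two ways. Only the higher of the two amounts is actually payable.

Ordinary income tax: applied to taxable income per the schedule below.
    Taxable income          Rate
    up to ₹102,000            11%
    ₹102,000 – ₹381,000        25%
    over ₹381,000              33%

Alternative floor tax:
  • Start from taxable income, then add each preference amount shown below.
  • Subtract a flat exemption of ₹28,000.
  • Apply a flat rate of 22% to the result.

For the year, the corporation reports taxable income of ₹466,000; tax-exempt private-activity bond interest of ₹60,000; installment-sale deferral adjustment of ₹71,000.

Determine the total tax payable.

Alternative floor tax:
  Adjusted income: ₹466,000 + ₹60,000 + ₹71,000 = ₹597,000
  Less exemption ₹28,000 → base ₹569,000
  ₹569,000 × 22% = ₹125,180

Ordinary income tax:
  ₹102,000 × 11% = ₹11,220
  ₹279,000 × 25% = ₹69,750
  ₹85,000 × 33% = ₹28,050
  → ₹109,020

₹125,180 > ₹109,020, so the alternative floor tax is the binding amount.

₹125,180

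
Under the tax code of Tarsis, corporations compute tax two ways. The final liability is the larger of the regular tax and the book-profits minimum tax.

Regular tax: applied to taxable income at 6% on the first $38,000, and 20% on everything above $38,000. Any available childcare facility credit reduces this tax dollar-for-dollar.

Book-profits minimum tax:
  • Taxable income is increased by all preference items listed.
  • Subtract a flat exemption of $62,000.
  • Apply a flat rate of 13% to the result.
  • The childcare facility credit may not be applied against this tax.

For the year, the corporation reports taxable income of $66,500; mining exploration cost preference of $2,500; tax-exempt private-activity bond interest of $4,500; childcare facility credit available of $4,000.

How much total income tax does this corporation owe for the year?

$3,980

Regular tax:
  $38,000 × 6% = $2,280
  $28,500 × 20% = $5,700
  → $7,980
  Less childcare facility credit $4,000 → $3,980

Book-profits minimum tax:
  Adjusted income: $66,500 + $2,500 + $4,500 = $73,500
  Less exemption $62,000 → base $11,500
  $11,500 × 13% = $1,495

$3,980 > $1,495, so the regular tax governs.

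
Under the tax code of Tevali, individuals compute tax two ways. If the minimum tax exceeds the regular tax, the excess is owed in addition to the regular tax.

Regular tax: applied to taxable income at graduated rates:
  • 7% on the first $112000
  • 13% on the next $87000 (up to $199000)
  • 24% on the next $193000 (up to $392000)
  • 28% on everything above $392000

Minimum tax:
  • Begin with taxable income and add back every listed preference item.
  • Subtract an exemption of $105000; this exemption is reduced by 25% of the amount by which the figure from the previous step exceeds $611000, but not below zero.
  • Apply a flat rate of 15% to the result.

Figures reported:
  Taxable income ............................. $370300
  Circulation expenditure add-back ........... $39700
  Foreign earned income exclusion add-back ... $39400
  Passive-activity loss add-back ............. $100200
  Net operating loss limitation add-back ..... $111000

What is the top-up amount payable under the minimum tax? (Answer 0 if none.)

$24938

Minimum tax:
  Adjusted income: $370300 + $39700 + $39400 + $100200 + $111000 = $660600
  Exemption: $105000 − 25% × ($660600 − $611000) = $105000 − $12400 = $92600
  Base: $660600 − $92600 = $568000
  $568000 × 15% = $85200

Regular tax:
  $112000 × 7% = $7840
  $87000 × 13% = $11310
  $171300 × 24% = $41112
  → $60262

Excess of minimum tax over regular tax: $85200 − $60262 = $24938.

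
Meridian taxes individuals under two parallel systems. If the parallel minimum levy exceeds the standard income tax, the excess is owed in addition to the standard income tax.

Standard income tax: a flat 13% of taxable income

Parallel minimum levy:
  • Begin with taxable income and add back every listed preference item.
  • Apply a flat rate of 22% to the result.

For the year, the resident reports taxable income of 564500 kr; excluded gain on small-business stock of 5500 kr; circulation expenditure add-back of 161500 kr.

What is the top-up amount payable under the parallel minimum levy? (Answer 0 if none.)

Parallel minimum levy:
  Adjusted income: 564500 kr + 5500 kr + 161500 kr = 731500 kr
  731500 kr × 22% = 160930 kr

Standard income tax:
  564500 kr × 13% = 73385 kr

Excess of parallel minimum levy over standard income tax: 160930 kr − 73385 kr = 87545 kr.

87545 kr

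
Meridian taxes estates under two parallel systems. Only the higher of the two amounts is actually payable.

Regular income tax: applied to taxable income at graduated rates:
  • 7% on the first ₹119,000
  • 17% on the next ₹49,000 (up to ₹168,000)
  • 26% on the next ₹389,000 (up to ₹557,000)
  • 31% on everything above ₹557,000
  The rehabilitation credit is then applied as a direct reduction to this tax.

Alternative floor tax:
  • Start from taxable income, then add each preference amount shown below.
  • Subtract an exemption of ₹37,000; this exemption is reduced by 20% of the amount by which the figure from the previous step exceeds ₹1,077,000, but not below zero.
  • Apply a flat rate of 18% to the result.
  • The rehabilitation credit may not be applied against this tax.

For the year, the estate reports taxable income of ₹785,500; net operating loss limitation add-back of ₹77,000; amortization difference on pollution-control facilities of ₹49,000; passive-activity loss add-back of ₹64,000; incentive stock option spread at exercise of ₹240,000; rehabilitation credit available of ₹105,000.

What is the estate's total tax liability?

₹217,116

Regular income tax:
  ₹119,000 × 7% = ₹8,330
  ₹49,000 × 17% = ₹8,330
  ₹389,000 × 26% = ₹101,140
  ₹228,500 × 31% = ₹70,835
  → ₹188,635
  Less rehabilitation credit ₹105,000 → ₹83,635

Alternative floor tax:
  Adjusted income: ₹785,500 + ₹77,000 + ₹49,000 + ₹64,000 + ₹240,000 = ₹1,215,500
  Exemption: ₹37,000 − 20% × (₹1,215,500 − ₹1,077,000) = ₹37,000 − ₹27,700 = ₹9,300
  Base: ₹1,215,500 − ₹9,300 = ₹1,206,200
  ₹1,206,200 × 18% = ₹217,116

₹217,116 > ₹83,635, so the alternative floor tax is the binding amount.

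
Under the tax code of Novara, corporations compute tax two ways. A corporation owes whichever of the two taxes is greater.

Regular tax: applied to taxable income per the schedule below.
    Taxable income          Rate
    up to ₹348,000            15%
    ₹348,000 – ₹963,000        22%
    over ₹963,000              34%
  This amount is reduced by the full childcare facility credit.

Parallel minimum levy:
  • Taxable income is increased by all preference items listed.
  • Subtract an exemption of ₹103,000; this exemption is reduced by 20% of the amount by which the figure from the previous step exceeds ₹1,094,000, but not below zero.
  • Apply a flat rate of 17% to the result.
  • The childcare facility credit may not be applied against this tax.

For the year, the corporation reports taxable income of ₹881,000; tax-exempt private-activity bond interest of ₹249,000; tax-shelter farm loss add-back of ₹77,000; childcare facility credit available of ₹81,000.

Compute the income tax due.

₹191,522

Regular tax:
  ₹348,000 × 15% = ₹52,200
  ₹533,000 × 22% = ₹117,260
  → ₹169,460
  Less childcare facility credit ₹81,000 → ₹88,460

Parallel minimum levy:
  Adjusted income: ₹881,000 + ₹249,000 + ₹77,000 = ₹1,207,000
  Exemption: ₹103,000 − 20% × (₹1,207,000 − ₹1,094,000) = ₹103,000 − ₹22,600 = ₹80,400
  Base: ₹1,207,000 − ₹80,400 = ₹1,126,600
  ₹1,126,600 × 17% = ₹191,522

₹191,522 > ₹88,460, so the parallel minimum levy is the binding amount.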